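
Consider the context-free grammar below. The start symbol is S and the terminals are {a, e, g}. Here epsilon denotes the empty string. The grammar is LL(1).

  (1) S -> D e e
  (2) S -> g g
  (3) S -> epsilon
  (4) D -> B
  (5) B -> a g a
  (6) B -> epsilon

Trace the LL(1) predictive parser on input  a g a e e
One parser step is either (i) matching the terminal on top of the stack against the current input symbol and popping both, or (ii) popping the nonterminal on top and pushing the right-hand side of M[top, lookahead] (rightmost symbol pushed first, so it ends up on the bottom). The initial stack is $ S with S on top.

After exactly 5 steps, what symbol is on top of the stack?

step 1: stack=$ S  input=a g a e e $  — expand S -> D e e
step 2: stack=$ e e D  input=a g a e e $  — expand D -> B
step 3: stack=$ e e B  input=a g a e e $  — expand B -> a g a
step 4: stack=$ e e a g a  input=a g a e e $  — match a
step 5: stack=$ e e a g  input=g a e e $  — match g
Stack after step 5: $ e e a (top = a).

a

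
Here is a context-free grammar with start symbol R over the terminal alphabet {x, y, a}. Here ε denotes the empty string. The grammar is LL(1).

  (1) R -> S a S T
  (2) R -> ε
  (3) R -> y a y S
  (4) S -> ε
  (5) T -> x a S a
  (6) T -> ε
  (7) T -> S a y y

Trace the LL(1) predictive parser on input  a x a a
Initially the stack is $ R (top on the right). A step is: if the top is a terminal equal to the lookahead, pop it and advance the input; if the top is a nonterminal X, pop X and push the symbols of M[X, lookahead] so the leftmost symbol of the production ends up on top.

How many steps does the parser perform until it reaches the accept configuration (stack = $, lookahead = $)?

     Stack      Input      Action
  1  $ R        a x a a $  expand R -> S a S T
  2  $ T S a S  a x a a $  expand S -> ε
  3  $ T S a    a x a a $  match a
  4  $ T S      x a a $    expand S -> ε
  5  $ T        x a a $    expand T -> x a S a
  6  $ a S a x  x a a $    match x
  7  $ a S a    a a $      match a
  8  $ a S      a $        expand S -> ε
  9  $ a        a $        match a
Accept reached after 9 steps.

9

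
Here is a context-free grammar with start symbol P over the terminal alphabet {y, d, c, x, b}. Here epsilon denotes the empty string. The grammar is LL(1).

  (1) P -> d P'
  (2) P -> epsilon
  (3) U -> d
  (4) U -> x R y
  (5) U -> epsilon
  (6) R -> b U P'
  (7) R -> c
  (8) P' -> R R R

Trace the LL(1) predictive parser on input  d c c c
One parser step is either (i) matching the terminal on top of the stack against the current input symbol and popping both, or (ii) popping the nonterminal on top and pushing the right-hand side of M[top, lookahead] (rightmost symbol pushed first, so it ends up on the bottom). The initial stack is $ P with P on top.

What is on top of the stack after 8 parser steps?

step 1: stack=$ P  input=d c c c $  — expand P -> d P'
step 2: stack=$ P' d  input=d c c c $  — match d
step 3: stack=$ P'  input=c c c $  — expand P' -> R R R
step 4: stack=$ R R R  input=c c c $  — expand R -> c
step 5: stack=$ R R c  input=c c c $  — match c
step 6: stack=$ R R  input=c c $  — expand R -> c
step 7: stack=$ R c  input=c c $  — match c
step 8: stack=$ R  input=c $  — expand R -> c
Stack after step 8: $ c (top = c).

c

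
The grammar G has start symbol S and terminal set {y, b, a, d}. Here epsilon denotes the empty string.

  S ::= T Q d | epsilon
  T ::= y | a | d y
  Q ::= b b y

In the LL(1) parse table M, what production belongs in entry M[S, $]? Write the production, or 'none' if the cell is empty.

S ::= epsilon

FIRST(T) = {a, d, y}
FIRST(Q) = {b}
FIRST(S) = {epsilon, a, d, y}  (via T Q d)
FOLLOW(S) includes $ since S is the start symbol.
FOLLOW(S): S appears on no right-hand side. Thus FOLLOW(S) = {$}.
For S ::= T Q d: FIRST(T Q d) = {a, d, y}, so it goes in M[S, t] for t ∈ {a, d, y}.
For S ::= epsilon: FIRST(epsilon) = {epsilon}, so it goes in M[S, t] for t ∈ {}; since epsilon ∈ FIRST, also for every t ∈ FOLLOW(S) = {$}.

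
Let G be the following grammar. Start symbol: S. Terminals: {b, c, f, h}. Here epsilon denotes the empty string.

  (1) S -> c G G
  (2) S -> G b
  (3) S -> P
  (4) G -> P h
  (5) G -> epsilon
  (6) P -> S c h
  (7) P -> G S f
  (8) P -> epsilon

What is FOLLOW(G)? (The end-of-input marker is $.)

{$, b, c, f, h}

FIRST(S): from S->c G G we get {c}; from S->G b we get {b, c, f, h}; from S->P we get {epsilon, b, c, f, h}. So FIRST(S) = {epsilon, b, c, f, h}.
FIRST(G): from G->P h we get {b, c, f, h}; from G->epsilon we get {epsilon}. So FIRST(G) = {epsilon, b, c, f, h}.
FIRST(P): from P->S c h we get {b, c, f, h}; from P->G S f we get {b, c, f, h}; from P->epsilon we get {epsilon}. So FIRST(P) = {epsilon, b, c, f, h}.
FOLLOW(S) includes $ since S is the start symbol.
FOLLOW(S): in P->S c h, S is followed by c h with FIRST {c}; in P->G S f, S is followed by f with FIRST {f}. Thus FOLLOW(S) = {$, c, f}.
FOLLOW(G): in S->c G G (occurrence 1), G is followed by G with FIRST {epsilon, b, c, f, h}; in S->c G G (occurrence 1), the suffix after G is nullable, so FOLLOW(G) ⊇ FOLLOW(S) = {$, c, f}; in S->c G G (occurrence 2), the suffix after G is empty, so FOLLOW(G) ⊇ FOLLOW(S) = {$, c, f}; in S->G b, G is followed by b with FIRST {b}; in P->G S f, G is followed by S f with FIRST {b, c, f, h}. Thus FOLLOW(G) = {$, b, c, f, h}.
FOLLOW(P): in S->P, the suffix after P is empty, so FOLLOW(P) ⊇ FOLLOW(S) = {$, c, f}; in G->P h, P is followed by h with FIRST {h}. Thus FOLLOW(P) = {$, c, f, h}.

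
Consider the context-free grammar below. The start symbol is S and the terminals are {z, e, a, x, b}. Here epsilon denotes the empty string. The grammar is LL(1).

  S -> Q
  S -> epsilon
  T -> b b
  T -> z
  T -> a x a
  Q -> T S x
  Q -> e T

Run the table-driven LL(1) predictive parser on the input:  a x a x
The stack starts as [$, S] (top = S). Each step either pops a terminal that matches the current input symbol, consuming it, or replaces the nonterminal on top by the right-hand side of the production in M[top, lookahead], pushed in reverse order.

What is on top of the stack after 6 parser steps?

S

step 1: stack=$ S  input=a x a x $  — expand S -> Q
step 2: stack=$ Q  input=a x a x $  — expand Q -> T S x
step 3: stack=$ x S T  input=a x a x $  — expand T -> a x a
step 4: stack=$ x S a x a  input=a x a x $  — match a
step 5: stack=$ x S a x  input=x a x $  — match x
step 6: stack=$ x S a  input=a x $  — match a
Stack after step 6: $ x S (top = S).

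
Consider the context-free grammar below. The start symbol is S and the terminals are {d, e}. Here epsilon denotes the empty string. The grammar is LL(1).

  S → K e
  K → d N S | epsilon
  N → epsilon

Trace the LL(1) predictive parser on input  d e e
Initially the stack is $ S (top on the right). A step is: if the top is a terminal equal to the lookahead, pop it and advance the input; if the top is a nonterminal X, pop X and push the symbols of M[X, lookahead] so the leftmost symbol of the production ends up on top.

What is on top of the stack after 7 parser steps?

     Stack      Input    Action
  1  $ S        d e e $  expand S → K e
  2  $ e K      d e e $  expand K → d N S
  3  $ e S N d  d e e $  match d
  4  $ e S N    e e $    expand N → epsilon
  5  $ e S      e e $    expand S → K e
  6  $ e e K    e e $    expand K → epsilon
  7  $ e e      e e $    match e
Stack after step 7: $ e (top = e).

e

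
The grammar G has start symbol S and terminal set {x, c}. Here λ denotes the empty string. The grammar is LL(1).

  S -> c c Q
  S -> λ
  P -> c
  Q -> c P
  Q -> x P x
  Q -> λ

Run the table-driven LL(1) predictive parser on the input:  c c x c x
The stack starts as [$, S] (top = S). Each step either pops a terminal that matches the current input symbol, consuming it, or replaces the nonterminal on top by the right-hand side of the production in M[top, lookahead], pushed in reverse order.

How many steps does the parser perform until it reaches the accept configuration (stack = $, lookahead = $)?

8

step 1: stack=$ S  input=c c x c x $  — expand S -> c c Q
step 2: stack=$ Q c c  input=c c x c x $  — match c
step 3: stack=$ Q c  input=c x c x $  — match c
step 4: stack=$ Q  input=x c x $  — expand Q -> x P x
step 5: stack=$ x P x  input=x c x $  — match x
step 6: stack=$ x P  input=c x $  — expand P -> c
step 7: stack=$ x c  input=c x $  — match c
step 8: stack=$ x  input=x $  — match x
Accept reached after 8 steps.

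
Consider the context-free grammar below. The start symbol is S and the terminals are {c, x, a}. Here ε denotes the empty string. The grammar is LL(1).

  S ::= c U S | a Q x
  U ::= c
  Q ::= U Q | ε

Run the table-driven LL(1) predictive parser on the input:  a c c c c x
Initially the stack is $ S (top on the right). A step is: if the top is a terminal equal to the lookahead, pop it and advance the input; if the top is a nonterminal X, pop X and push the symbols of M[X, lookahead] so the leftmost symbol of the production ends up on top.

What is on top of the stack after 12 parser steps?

      Stack    Input          Action
   1  $ S      a c c c c x $  expand S ::= a Q x
   2  $ x Q a  a c c c c x $  match a
   3  $ x Q    c c c c x $    expand Q ::= U Q
   4  $ x Q U  c c c c x $    expand U ::= c
   5  $ x Q c  c c c c x $    match c
   6  $ x Q    c c c x $      expand Q ::= U Q
   7  $ x Q U  c c c x $      expand U ::= c
   8  $ x Q c  c c c x $      match c
   9  $ x Q    c c x $        expand Q ::= U Q
  10  $ x Q U  c c x $        expand U ::= c
  11  $ x Q c  c c x $        match c
  12  $ x Q    c x $          expand Q ::= U Q
Stack after step 12: $ x Q U (top = U).

U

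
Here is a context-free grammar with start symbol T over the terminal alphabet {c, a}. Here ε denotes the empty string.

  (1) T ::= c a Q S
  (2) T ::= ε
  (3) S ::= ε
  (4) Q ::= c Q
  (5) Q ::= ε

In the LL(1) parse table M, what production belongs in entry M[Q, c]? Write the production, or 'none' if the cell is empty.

FIRST(T): from T::=c a Q S we get {c}; from T::=ε we get {ε}. So FIRST(T) = {ε, c}.
FIRST(S): from S::=ε we get {ε}. So FIRST(S) = {ε}.
FIRST(Q): from Q::=c Q we get {c}; from Q::=ε we get {ε}. So FIRST(Q) = {ε, c}.
FOLLOW(T) includes $ since T is the start symbol.
FOLLOW(T): T appears on no right-hand side. Thus FOLLOW(T) = {$}.
FOLLOW(Q): in T::=c a Q S, Q is followed by S with FIRST {ε}; in T::=c a Q S, the suffix after Q is nullable, so FOLLOW(Q) ⊇ FOLLOW(T) = {$}; in Q::=c Q, the suffix after Q is empty (adds nothing new). Thus FOLLOW(Q) = {$}.
For Q ::= c Q: FIRST(c Q) = {c}, so it goes in M[Q, t] for t ∈ {c}.
For Q ::= ε: FIRST(ε) = {ε}, so it goes in M[Q, t] for t ∈ {}; since ε ∈ FIRST, also for every t ∈ FOLLOW(Q) = {$}.

Q ::= c Q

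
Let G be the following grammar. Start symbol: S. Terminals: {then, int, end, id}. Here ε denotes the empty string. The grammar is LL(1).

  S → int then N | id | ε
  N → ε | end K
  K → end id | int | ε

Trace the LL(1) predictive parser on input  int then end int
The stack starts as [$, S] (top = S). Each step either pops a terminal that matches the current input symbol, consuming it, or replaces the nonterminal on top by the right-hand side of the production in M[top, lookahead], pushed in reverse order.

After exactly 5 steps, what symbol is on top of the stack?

K

step 1: stack=$ S  input=int then end int $  — expand S → int then N
step 2: stack=$ N then int  input=int then end int $  — match int
step 3: stack=$ N then  input=then end int $  — match then
step 4: stack=$ N  input=end int $  — expand N → end K
step 5: stack=$ K end  input=end int $  — match end
Stack after step 5: $ K (top = K).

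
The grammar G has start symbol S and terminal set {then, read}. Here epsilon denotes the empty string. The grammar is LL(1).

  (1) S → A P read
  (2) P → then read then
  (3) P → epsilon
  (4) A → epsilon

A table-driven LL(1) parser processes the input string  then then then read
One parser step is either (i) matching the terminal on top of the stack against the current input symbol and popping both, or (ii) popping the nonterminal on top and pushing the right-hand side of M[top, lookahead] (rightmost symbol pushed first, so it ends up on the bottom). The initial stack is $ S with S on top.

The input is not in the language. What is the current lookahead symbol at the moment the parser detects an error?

then

step 1: stack=$ S  input=then then then read $  — expand S → A P read
step 2: stack=$ read P A  input=then then then read $  — expand A → epsilon
step 3: stack=$ read P  input=then then then read $  — expand P → then read then
step 4: stack=$ read then read then  input=then then then read $  — match then
step 5: stack=$ read then read  input=then then read $  — error: top is terminal read but lookahead is then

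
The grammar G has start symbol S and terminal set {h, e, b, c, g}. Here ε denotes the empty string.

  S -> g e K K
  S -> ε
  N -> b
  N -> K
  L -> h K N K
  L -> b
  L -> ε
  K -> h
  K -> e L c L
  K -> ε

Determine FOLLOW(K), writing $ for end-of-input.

FIRST(S): from S->g e K K we get {g}; from S->ε we get {ε}. So FIRST(S) = {ε, g}.
FIRST(L): from L->h K N K we get {h}; from L->b we get {b}; from L->ε we get {ε}. So FIRST(L) = {ε, b, h}.
FIRST(K): from K->h we get {h}; from K->e L c L we get {e}; from K->ε we get {ε}. So FIRST(K) = {ε, e, h}.
FIRST(N): from N->b we get {b}; from N->K we get {ε, e, h}. So FIRST(N) = {ε, b, e, h}.
FOLLOW(S) includes $ since S is the start symbol.
FOLLOW(S): S appears on no right-hand side. Thus FOLLOW(S) = {$}.
FOLLOW(N): in L->h K N K, N is followed by K with FIRST {ε, e, h}; in L->h K N K, the suffix after N is nullable, so FOLLOW(N) ⊇ FOLLOW(L) = {$, b, c, e, h}. Thus FOLLOW(N) = {$, b, c, e, h}.
FOLLOW(L): in K->e L c L (occurrence 1), L is followed by c L with FIRST {c}; in K->e L c L (occurrence 2), the suffix after L is empty, so FOLLOW(L) ⊇ FOLLOW(K) = {$, b, c, e, h}. Thus FOLLOW(L) = {$, b, c, e, h}.
FOLLOW(K): in S->g e K K (occurrence 1), K is followed by K with FIRST {ε, e, h}; in S->g e K K (occurrence 1), the suffix after K is nullable, so FOLLOW(K) ⊇ FOLLOW(S) = {$}; in S->g e K K (occurrence 2), the suffix after K is empty, so FOLLOW(K) ⊇ FOLLOW(S) = {$}; in N->K, the suffix after K is empty, so FOLLOW(K) ⊇ FOLLOW(N) = {$, b, c, e, h}; in L->h K N K (occurrence 1), K is followed by N K with FIRST {ε, b, e, h}; in L->h K N K (occurrence 1), the suffix after K is nullable, so FOLLOW(K) ⊇ FOLLOW(L) = {$, b, c, e, h}; in L->h K N K (occurrence 2), the suffix after K is empty, so FOLLOW(K) ⊇ FOLLOW(L) = {$, b, c, e, h}. Thus FOLLOW(K) = {$, b, c, e, h}.

{$, b, c, e, h}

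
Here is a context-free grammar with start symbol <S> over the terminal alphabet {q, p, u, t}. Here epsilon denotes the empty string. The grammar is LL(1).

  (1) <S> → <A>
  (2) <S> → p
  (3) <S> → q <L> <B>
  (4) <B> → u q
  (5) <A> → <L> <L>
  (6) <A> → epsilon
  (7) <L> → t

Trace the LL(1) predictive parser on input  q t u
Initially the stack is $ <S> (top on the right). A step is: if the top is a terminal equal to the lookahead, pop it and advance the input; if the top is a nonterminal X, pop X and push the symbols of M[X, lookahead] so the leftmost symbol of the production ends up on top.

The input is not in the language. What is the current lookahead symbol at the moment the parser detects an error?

step 1: stack=$ <S>  input=q t u $  — expand <S> → q <L> <B>
step 2: stack=$ <B> <L> q  input=q t u $  — match q
step 3: stack=$ <B> <L>  input=t u $  — expand <L> → t
step 4: stack=$ <B> t  input=t u $  — match t
step 5: stack=$ <B>  input=u $  — expand <B> → u q
step 6: stack=$ q u  input=u $  — match u
step 7: stack=$ q  input=$  — error: top is terminal q but lookahead is $

$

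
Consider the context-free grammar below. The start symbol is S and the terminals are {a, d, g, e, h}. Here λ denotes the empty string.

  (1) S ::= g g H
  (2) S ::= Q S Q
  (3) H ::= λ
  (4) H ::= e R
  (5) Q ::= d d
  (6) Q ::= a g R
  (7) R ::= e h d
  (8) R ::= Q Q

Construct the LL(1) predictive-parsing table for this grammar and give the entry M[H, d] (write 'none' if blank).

H ::= λ

FIRST(H): from H::=λ we get {λ}; from H::=e R we get {e}. So FIRST(H) = {λ, e}.
FIRST(Q): from Q::=d d we get {d}; from Q::=a g R we get {a}. So FIRST(Q) = {a, d}.
FIRST(S): from S::=g g H we get {g}; from S::=Q S Q we get {a, d}. So FIRST(S) = {a, d, g}.
FIRST(R): from R::=e h d we get {e}; from R::=Q Q we get {a, d}. So FIRST(R) = {a, d, e}.
FOLLOW(S) includes $ since S is the start symbol.
FOLLOW(S): in S::=Q S Q, S is followed by Q with FIRST {a, d}. Thus FOLLOW(S) = {$, a, d}.
FOLLOW(H): in S::=g g H, the suffix after H is empty, so FOLLOW(H) ⊇ FOLLOW(S) = {$, a, d}. Thus FOLLOW(H) = {$, a, d}.
For H ::= λ: FIRST(λ) = {λ}, so it goes in M[H, t] for t ∈ {}; since λ ∈ FIRST, also for every t ∈ FOLLOW(H) = {$, a, d}.
For H ::= e R: FIRST(e R) = {e}, so it goes in M[H, t] for t ∈ {e}.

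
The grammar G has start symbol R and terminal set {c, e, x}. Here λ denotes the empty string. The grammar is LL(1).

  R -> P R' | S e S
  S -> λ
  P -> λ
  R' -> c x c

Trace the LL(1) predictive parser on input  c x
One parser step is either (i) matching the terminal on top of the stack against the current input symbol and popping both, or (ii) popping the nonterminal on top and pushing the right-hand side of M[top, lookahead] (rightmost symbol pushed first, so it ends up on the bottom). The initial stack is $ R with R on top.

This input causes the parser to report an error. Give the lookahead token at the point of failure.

     Stack    Input  Action
  1  $ R      c x $  expand R -> P R'
  2  $ R' P   c x $  expand P -> λ
  3  $ R'     c x $  expand R' -> c x c
  4  $ c x c  c x $  match c
  5  $ c x    x $    match x
  6  $ c      $      error: top is terminal c but lookahead is $

$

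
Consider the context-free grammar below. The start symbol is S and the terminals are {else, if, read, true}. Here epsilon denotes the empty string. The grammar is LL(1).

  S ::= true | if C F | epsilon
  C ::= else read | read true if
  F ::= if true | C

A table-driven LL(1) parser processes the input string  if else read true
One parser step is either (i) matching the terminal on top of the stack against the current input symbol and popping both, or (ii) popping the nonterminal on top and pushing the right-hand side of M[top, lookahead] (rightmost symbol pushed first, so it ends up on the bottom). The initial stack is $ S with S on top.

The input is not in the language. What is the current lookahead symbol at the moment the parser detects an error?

step 1: stack=$ S  input=if else read true $  — expand S ::= if C F
step 2: stack=$ F C if  input=if else read true $  — match if
step 3: stack=$ F C  input=else read true $  — expand C ::= else read
step 4: stack=$ F read else  input=else read true $  — match else
step 5: stack=$ F read  input=read true $  — match read
step 6: stack=$ F  input=true $  — error: M[F, true] is empty

true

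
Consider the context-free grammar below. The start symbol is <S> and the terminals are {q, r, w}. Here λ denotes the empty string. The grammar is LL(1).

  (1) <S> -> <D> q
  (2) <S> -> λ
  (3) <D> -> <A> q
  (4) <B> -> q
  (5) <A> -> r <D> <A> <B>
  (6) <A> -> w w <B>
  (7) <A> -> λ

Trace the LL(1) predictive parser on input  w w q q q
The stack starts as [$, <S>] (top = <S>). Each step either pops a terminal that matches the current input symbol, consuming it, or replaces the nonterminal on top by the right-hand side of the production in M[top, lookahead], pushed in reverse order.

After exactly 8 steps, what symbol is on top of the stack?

     Stack          Input        Action
  1  $ <S>          w w q q q $  expand <S> -> <D> q
  2  $ q <D>        w w q q q $  expand <D> -> <A> q
  3  $ q q <A>      w w q q q $  expand <A> -> w w <B>
  4  $ q q <B> w w  w w q q q $  match w
  5  $ q q <B> w    w q q q $    match w
  6  $ q q <B>      q q q $      expand <B> -> q
  7  $ q q q        q q q $      match q
  8  $ q q          q q $        match q
Stack after step 8: $ q (top = q).

q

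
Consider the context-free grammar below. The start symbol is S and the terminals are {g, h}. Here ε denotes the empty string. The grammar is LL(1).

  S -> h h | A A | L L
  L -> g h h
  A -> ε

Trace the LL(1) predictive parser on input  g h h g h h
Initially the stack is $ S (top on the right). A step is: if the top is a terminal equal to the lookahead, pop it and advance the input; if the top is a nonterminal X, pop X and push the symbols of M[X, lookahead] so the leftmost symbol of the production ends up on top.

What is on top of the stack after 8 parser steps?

h

     Stack      Input          Action
  1  $ S        g h h g h h $  expand S -> L L
  2  $ L L      g h h g h h $  expand L -> g h h
  3  $ L h h g  g h h g h h $  match g
  4  $ L h h    h h g h h $    match h
  5  $ L h      h g h h $      match h
  6  $ L        g h h $        expand L -> g h h
  7  $ h h g    g h h $        match g
  8  $ h h      h h $          match h
Stack after step 8: $ h (top = h).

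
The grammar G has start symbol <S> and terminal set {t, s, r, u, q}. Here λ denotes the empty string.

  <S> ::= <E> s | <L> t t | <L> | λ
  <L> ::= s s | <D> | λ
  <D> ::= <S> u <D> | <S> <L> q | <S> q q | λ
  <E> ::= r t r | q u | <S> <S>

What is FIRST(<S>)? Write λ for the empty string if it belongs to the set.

FIRST(<S>) = {λ, q, r, s, t, u}  (via <E> s, <L> t t, <L>)
FIRST(<E>) = {λ, q, r, s, t, u}  (via <S> <S>)
FIRST(<L>) = {λ, q, r, s, t, u}  (via <D>)
FIRST(<D>) = {λ, q, r, s, t, u}  (via <S> u <D>, <S> <L> q, <S> q q)

{λ, q, r, s, t, u}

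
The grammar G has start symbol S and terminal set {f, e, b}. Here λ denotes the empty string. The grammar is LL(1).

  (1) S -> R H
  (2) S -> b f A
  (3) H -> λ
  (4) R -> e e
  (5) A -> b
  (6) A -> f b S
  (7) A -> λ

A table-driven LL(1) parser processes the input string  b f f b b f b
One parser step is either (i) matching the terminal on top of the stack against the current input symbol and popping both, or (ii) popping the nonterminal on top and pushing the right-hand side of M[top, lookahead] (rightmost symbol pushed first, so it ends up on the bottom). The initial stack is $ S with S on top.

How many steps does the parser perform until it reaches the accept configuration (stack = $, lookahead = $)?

step 1: stack=$ S  input=b f f b b f b $  — expand S -> b f A
step 2: stack=$ A f b  input=b f f b b f b $  — match b
step 3: stack=$ A f  input=f f b b f b $  — match f
step 4: stack=$ A  input=f b b f b $  — expand A -> f b S
step 5: stack=$ S b f  input=f b b f b $  — match f
step 6: stack=$ S b  input=b b f b $  — match b
step 7: stack=$ S  input=b f b $  — expand S -> b f A
step 8: stack=$ A f b  input=b f b $  — match b
step 9: stack=$ A f  input=f b $  — match f
step 10: stack=$ A  input=b $  — expand A -> b
step 11: stack=$ b  input=b $  — match b
Accept reached after 11 steps.

11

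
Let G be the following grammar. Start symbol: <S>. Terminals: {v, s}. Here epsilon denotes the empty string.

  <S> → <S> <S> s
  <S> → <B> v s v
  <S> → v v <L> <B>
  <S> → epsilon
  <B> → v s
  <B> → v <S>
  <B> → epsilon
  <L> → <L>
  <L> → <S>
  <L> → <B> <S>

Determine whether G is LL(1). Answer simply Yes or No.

No

FIRST(<S>) = {epsilon, s, v}
FIRST(<B>) = {epsilon, v}
FIRST(<L>) = {epsilon, s, v}
FOLLOW(<S>) = {$, s, v}
FOLLOW(<B>) = {$, s, v}
FOLLOW(<L>) = {$, s, v}
Cell M[<B>, v] receives both <B> → v s and <B> → v <S> and <B> → epsilon — the grammar is not LL(1).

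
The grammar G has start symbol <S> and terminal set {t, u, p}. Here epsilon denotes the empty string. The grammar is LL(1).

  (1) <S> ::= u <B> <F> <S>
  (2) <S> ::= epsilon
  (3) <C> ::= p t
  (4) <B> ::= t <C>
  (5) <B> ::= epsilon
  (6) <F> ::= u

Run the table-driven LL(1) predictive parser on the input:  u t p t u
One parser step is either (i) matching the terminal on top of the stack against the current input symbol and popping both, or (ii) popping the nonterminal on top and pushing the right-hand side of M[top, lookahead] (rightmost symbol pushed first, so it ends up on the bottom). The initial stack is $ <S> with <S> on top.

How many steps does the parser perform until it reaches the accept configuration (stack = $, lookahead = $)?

10

      Stack            Input        Action
   1  $ <S>            u t p t u $  expand <S> ::= u <B> <F> <S>
   2  $ <S> <F> <B> u  u t p t u $  match u
   3  $ <S> <F> <B>    t p t u $    expand <B> ::= t <C>
   4  $ <S> <F> <C> t  t p t u $    match t
   5  $ <S> <F> <C>    p t u $      expand <C> ::= p t
   6  $ <S> <F> t p    p t u $      match p
   7  $ <S> <F> t      t u $        match t
   8  $ <S> <F>        u $          expand <F> ::= u
   9  $ <S> u          u $          match u
  10  $ <S>            $            expand <S> ::= epsilon
Accept reached after 10 steps.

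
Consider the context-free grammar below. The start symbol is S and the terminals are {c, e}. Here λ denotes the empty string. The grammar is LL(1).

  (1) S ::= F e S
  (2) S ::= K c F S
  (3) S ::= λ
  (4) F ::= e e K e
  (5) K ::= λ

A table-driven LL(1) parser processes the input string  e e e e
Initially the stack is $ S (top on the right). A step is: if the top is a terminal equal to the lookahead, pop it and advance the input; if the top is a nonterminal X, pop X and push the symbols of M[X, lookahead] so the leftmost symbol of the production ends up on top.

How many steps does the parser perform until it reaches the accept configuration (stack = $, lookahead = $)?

step 1: stack=$ S  input=e e e e $  — expand S ::= F e S
step 2: stack=$ S e F  input=e e e e $  — expand F ::= e e K e
step 3: stack=$ S e e K e e  input=e e e e $  — match e
step 4: stack=$ S e e K e  input=e e e $  — match e
step 5: stack=$ S e e K  input=e e $  — expand K ::= λ
step 6: stack=$ S e e  input=e e $  — match e
step 7: stack=$ S e  input=e $  — match e
step 8: stack=$ S  input=$  — expand S ::= λ
Accept reached after 8 steps.

8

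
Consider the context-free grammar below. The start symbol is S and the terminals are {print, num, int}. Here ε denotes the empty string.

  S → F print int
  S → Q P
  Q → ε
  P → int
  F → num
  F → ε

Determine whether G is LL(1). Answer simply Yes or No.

Yes

FIRST(S) = {int, num, print}
FIRST(Q) = {ε}
FIRST(P) = {int}
FIRST(F) = {ε, num}
FOLLOW(S) = {$}
FOLLOW(Q) = {int}
FOLLOW(P) = {$}
FOLLOW(F) = {print}
Each cell of M receives at most one production.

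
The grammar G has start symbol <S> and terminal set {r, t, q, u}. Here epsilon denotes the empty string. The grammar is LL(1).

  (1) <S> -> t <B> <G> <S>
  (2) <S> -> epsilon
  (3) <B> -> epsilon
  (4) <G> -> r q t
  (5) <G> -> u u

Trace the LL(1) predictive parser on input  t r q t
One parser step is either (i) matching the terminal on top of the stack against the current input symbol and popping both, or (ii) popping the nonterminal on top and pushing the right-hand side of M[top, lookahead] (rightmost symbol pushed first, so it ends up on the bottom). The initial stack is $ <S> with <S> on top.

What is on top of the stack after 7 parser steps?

step 1: stack=$ <S>  input=t r q t $  — expand <S> -> t <B> <G> <S>
step 2: stack=$ <S> <G> <B> t  input=t r q t $  — match t
step 3: stack=$ <S> <G> <B>  input=r q t $  — expand <B> -> epsilon
step 4: stack=$ <S> <G>  input=r q t $  — expand <G> -> r q t
step 5: stack=$ <S> t q r  input=r q t $  — match r
step 6: stack=$ <S> t q  input=q t $  — match q
step 7: stack=$ <S> t  input=t $  — match t
Stack after step 7: $ <S> (top = <S>).

<S>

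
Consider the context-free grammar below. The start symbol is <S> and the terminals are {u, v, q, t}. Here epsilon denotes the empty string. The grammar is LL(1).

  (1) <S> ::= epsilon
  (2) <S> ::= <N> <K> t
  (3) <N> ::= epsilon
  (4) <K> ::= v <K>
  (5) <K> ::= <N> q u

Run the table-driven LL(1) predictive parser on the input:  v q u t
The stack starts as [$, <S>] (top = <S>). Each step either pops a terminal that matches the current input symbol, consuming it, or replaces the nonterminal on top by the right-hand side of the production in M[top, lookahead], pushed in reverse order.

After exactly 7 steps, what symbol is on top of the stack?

step 1: stack=$ <S>  input=v q u t $  — expand <S> ::= <N> <K> t
step 2: stack=$ t <K> <N>  input=v q u t $  — expand <N> ::= epsilon
step 3: stack=$ t <K>  input=v q u t $  — expand <K> ::= v <K>
step 4: stack=$ t <K> v  input=v q u t $  — match v
step 5: stack=$ t <K>  input=q u t $  — expand <K> ::= <N> q u
step 6: stack=$ t u q <N>  input=q u t $  — expand <N> ::= epsilon
step 7: stack=$ t u q  input=q u t $  — match q
Stack after step 7: $ t u (top = u).

u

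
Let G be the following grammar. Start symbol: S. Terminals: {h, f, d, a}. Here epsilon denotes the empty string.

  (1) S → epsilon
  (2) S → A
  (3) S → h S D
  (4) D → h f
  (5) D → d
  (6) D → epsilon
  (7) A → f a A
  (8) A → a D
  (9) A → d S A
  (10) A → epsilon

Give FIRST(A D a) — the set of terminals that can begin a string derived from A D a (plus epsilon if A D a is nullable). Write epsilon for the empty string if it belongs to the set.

FIRST(D) = {epsilon, d, h}
FIRST(A) = {epsilon, a, d, f}
FIRST(S) = {epsilon, a, d, f, h}  (via A)
FIRST(A D a): take FIRST of each symbol in turn, carrying on past any symbol whose FIRST contains epsilon; result {a, d, f, h}.

{a, d, f, h}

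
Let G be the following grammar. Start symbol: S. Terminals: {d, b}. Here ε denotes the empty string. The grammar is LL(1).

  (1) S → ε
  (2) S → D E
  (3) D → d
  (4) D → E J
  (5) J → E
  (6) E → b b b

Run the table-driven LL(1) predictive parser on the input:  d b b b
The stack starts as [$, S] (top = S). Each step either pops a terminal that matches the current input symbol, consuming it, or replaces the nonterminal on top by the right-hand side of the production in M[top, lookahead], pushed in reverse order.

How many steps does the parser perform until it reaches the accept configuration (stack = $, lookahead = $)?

     Stack    Input      Action
  1  $ S      d b b b $  expand S → D E
  2  $ E D    d b b b $  expand D → d
  3  $ E d    d b b b $  match d
  4  $ E      b b b $    expand E → b b b
  5  $ b b b  b b b $    match b
  6  $ b b    b b $      match b
  7  $ b      b $        match b
Accept reached after 7 steps.

7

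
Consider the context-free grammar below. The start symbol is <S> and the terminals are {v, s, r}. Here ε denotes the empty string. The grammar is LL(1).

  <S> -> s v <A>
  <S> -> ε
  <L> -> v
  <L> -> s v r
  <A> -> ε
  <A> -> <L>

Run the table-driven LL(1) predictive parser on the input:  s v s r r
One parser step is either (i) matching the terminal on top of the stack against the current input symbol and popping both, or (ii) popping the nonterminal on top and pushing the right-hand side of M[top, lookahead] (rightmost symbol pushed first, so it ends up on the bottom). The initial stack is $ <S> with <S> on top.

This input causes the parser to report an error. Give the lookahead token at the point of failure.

r

step 1: stack=$ <S>  input=s v s r r $  — expand <S> -> s v <A>
step 2: stack=$ <A> v s  input=s v s r r $  — match s
step 3: stack=$ <A> v  input=v s r r $  — match v
step 4: stack=$ <A>  input=s r r $  — expand <A> -> <L>
step 5: stack=$ <L>  input=s r r $  — expand <L> -> s v r
step 6: stack=$ r v s  input=s r r $  — match s
step 7: stack=$ r v  input=r r $  — error: top is terminal v but lookahead is r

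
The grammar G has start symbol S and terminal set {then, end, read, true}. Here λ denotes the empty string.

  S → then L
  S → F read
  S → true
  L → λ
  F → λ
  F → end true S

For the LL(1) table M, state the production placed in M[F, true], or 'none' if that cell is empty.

FIRST(L): from L→λ we get {λ}. So FIRST(L) = {λ}.
FIRST(F): from F→λ we get {λ}; from F→end true S we get {end}. So FIRST(F) = {λ, end}.
FIRST(S): from S→then L we get {then}; from S→F read we get {end, read}; from S→true we get {true}. So FIRST(S) = {end, read, then, true}.
FOLLOW(S) includes $ since S is the start symbol.
FOLLOW(F): in S→F read, F is followed by read with FIRST {read}. Thus FOLLOW(F) = {read}.
For F → λ: FIRST(λ) = {λ}, so it goes in M[F, t] for t ∈ {}; since λ ∈ FIRST, also for every t ∈ FOLLOW(F) = {read}.
For F → end true S: FIRST(end true S) = {end}, so it goes in M[F, t] for t ∈ {end}.
None of these place a production in M[F, true].

none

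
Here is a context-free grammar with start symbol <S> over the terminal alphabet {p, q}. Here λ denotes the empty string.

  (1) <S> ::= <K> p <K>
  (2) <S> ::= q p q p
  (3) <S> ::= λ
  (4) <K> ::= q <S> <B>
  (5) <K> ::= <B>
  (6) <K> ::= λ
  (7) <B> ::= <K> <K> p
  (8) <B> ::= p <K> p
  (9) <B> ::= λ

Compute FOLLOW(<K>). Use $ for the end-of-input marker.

FIRST(<S>): from <S>::=<K> p <K> we get {p, q}; from <S>::=q p q p we get {q}; from <S>::=λ we get {λ}. So FIRST(<S>) = {λ, p, q}.
FIRST(<K>): from <K>::=q <S> <B> we get {q}; from <K>::=<B> we get {λ, p, q}; from <K>::=λ we get {λ}. So FIRST(<K>) = {λ, p, q}.
FIRST(<B>): from <B>::=<K> <K> p we get {p, q}; from <B>::=p <K> p we get {p}; from <B>::=λ we get {λ}. So FIRST(<B>) = {λ, p, q}.
FOLLOW(<S>) includes $ since <S> is the start symbol.
FOLLOW(<S>): in <K>::=q <S> <B>, <S> is followed by <B> with FIRST {λ, p, q}; in <K>::=q <S> <B>, the suffix after <S> is nullable, so FOLLOW(<S>) ⊇ FOLLOW(<K>) = {$, p, q}. Thus FOLLOW(<S>) = {$, p, q}.
FOLLOW(<K>): in <S>::=<K> p <K> (occurrence 1), <K> is followed by p <K> with FIRST {p}; in <S>::=<K> p <K> (occurrence 2), the suffix after <K> is empty, so FOLLOW(<K>) ⊇ FOLLOW(<S>) = {$, p, q}; in <B>::=<K> <K> p (occurrence 1), <K> is followed by <K> p with FIRST {p, q}; in <B>::=<K> <K> p (occurrence 2), <K> is followed by p with FIRST {p}; in <B>::=p <K> p, <K> is followed by p with FIRST {p}. Thus FOLLOW(<K>) = {$, p, q}.
FOLLOW(<B>): in <K>::=q <S> <B>, the suffix after <B> is empty, so FOLLOW(<B>) ⊇ FOLLOW(<K>) = {$, p, q}; in <K>::=<B>, the suffix after <B> is empty, so FOLLOW(<B>) ⊇ FOLLOW(<K>) = {$, p, q}. Thus FOLLOW(<B>) = {$, p, q}.

{$, p, q}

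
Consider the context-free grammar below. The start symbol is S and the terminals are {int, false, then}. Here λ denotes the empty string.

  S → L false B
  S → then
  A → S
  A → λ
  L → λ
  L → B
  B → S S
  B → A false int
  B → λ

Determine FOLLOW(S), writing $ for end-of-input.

FIRST(S): from S→L false B we get {false, then}; from S→then we get {then}. So FIRST(S) = {false, then}.
FIRST(A): from A→S we get {false, then}; from A→λ we get {λ}. So FIRST(A) = {λ, false, then}.
FIRST(B): from B→S S we get {false, then}; from B→A false int we get {false, then}; from B→λ we get {λ}. So FIRST(B) = {λ, false, then}.
FIRST(L): from L→λ we get {λ}; from L→B we get {λ, false, then}. So FIRST(L) = {λ, false, then}.
FOLLOW(S) includes $ since S is the start symbol.
FOLLOW(A): in B→A false int, A is followed by false int with FIRST {false}. Thus FOLLOW(A) = {false}.
FOLLOW(L): in S→L false B, L is followed by false B with FIRST {false}. Thus FOLLOW(L) = {false}.
FOLLOW(S): in A→S, the suffix after S is empty, so FOLLOW(S) ⊇ FOLLOW(A) = {false}; in B→S S (occurrence 1), S is followed by S with FIRST {false, then}; in B→S S (occurrence 2), the suffix after S is empty, so FOLLOW(S) ⊇ FOLLOW(B) = {$, false, then}. Thus FOLLOW(S) = {$, false, then}.
FOLLOW(B): in S→L false B, the suffix after B is empty, so FOLLOW(B) ⊇ FOLLOW(S) = {$, false, then}; in L→B, the suffix after B is empty, so FOLLOW(B) ⊇ FOLLOW(L) = {false}. Thus FOLLOW(B) = {$, false, then}.

{$, false, then}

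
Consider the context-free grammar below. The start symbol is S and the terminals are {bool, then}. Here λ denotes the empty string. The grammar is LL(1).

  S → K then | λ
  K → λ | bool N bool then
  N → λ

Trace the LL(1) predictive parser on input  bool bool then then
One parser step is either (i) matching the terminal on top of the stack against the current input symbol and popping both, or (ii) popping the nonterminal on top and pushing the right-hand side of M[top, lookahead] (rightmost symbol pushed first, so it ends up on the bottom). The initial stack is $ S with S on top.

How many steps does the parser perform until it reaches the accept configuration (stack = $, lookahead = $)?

     Stack                    Input                  Action
  1  $ S                      bool bool then then $  expand S → K then
  2  $ then K                 bool bool then then $  expand K → bool N bool then
  3  $ then then bool N bool  bool bool then then $  match bool
  4  $ then then bool N       bool then then $       expand N → λ
  5  $ then then bool         bool then then $       match bool
  6  $ then then              then then $            match then
  7  $ then                   then $                 match then
Accept reached after 7 steps.

7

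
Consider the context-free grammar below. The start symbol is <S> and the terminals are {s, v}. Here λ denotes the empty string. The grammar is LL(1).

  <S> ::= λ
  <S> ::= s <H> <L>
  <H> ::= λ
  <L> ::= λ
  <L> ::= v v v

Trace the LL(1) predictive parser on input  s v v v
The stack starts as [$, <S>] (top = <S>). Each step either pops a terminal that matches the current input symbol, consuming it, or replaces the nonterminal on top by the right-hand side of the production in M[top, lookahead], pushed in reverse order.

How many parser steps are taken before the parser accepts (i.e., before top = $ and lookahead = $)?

7

     Stack        Input      Action
  1  $ <S>        s v v v $  expand <S> ::= s <H> <L>
  2  $ <L> <H> s  s v v v $  match s
  3  $ <L> <H>    v v v $    expand <H> ::= λ
  4  $ <L>        v v v $    expand <L> ::= v v v
  5  $ v v v      v v v $    match v
  6  $ v v        v v $      match v
  7  $ v          v $        match v
Accept reached after 7 steps.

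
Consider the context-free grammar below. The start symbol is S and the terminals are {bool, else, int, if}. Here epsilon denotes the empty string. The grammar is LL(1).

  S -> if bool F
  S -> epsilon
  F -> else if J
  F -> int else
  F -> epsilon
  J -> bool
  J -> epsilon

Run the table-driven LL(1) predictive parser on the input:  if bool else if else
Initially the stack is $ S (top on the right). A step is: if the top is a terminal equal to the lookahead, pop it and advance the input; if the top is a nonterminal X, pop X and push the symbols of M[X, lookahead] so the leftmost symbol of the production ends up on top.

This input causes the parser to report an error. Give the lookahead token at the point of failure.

step 1: stack=$ S  input=if bool else if else $  — expand S -> if bool F
step 2: stack=$ F bool if  input=if bool else if else $  — match if
step 3: stack=$ F bool  input=bool else if else $  — match bool
step 4: stack=$ F  input=else if else $  — expand F -> else if J
step 5: stack=$ J if else  input=else if else $  — match else
step 6: stack=$ J if  input=if else $  — match if
step 7: stack=$ J  input=else $  — error: M[J, else] is empty

else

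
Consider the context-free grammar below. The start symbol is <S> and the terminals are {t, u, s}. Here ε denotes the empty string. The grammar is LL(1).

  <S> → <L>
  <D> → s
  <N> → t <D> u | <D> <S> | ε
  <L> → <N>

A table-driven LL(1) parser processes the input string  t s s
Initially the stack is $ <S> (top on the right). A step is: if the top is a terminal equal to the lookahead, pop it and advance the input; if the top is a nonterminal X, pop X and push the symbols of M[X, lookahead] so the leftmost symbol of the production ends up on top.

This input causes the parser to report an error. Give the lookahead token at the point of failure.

s

     Stack      Input    Action
  1  $ <S>      t s s $  expand <S> → <L>
  2  $ <L>      t s s $  expand <L> → <N>
  3  $ <N>      t s s $  expand <N> → t <D> u
  4  $ u <D> t  t s s $  match t
  5  $ u <D>    s s $    expand <D> → s
  6  $ u s      s s $    match s
  7  $ u        s $      error: top is terminal u but lookahead is s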